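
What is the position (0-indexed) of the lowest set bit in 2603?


0b101000101011. Lowest set bit at position 0

0


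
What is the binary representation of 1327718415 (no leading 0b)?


1327718415 = 1001111001000110110000000001111 in binary

1001111001000110110000000001111


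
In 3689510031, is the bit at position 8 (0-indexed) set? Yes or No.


0b11011011111010010111010010001111, bit 8 = 0. No

No


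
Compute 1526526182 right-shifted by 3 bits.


0b1011010111111001111000011100110 >> 3 = 0b1011010111111001111000011100 = 190815772

190815772


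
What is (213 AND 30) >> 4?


Step 1: 213 & 30 = 20
Step 2: 20 >> 4 = 1

1


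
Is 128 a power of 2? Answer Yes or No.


0b10000000. Only one bit set => Yes

Yes


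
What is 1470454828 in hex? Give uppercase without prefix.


1470454828 = 57A55C2C hex

57A55C2C


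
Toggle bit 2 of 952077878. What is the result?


952077878 ^ (1 << 2) = 952077878 ^ 4 = 952077874

952077874


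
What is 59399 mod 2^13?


59399 & 8191 = 2055

2055


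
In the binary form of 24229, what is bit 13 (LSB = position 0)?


0b101111010100101, position 13 = 0

0


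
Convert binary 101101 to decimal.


101101 in decimal = 45

45


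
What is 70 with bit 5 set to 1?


70 | (1 << 5) = 70 | 32 = 102

102


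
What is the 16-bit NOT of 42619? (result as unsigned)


~0b1010011001111011 = 0b101100110000100 = 22916 (16-bit unsigned)

22916


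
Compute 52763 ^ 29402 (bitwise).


0b1100111000011011 ^ 0b111001011011010 = 0b1011110011000001 = 48321

48321


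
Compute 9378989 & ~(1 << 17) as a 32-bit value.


9378989 & ~(1 << 17) = 9247917

9247917


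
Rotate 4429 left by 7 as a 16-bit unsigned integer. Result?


Rotate 0b1000101001101 left by 7 (16-bit) = 0b1010011010001000 = 42632

42632


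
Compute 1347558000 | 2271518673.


0b1010000010100100001101001110000 | 0b10000111011001001001111111010001 = 0b11010111011101101001111111110001 = 3614875633

3614875633


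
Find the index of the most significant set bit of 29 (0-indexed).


0b11101. Highest set bit at position 4

4


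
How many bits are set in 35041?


0b1000100011100001 has 6 set bits

6


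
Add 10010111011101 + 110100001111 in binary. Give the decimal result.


10010111011101 + 110100001111 = 11001011101100 = 13036

13036


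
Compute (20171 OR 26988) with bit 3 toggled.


Step 1: 20171 | 26988 = 28655
Step 2: 28655 ^ (1 << 3) = 28655 ^ 8 = 28647

28647


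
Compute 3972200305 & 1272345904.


0b11101100110000101111011101110001 & 0b1001011110101100111010100110000 = 0b1001000110000100111010100110000 = 1220703536

1220703536


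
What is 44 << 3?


0b101100 << 3 = 0b101100000 = 352

352


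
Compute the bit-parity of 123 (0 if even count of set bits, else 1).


0b1111011 has 6 ones => parity 0

0


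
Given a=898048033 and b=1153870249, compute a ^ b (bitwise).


898048033 ^ 1153870249 = 1900120456

1900120456


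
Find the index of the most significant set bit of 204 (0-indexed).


0b11001100. Highest set bit at position 7

7


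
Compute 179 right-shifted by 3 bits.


0b10110011 >> 3 = 0b10110 = 22

22


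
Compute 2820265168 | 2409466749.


0b10101000000110011101010011010000 | 0b10001111100111011000101101111101 = 0b10101111100111011101111111111101 = 2946359293

2946359293


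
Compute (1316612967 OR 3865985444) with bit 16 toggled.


Step 1: 1316612967 | 3865985444 = 4001360871
Step 2: 4001360871 ^ (1 << 16) = 4001360871 ^ 65536 = 4001295335

4001295335


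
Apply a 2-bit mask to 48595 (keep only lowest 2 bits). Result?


48595 & 3 = 3

3


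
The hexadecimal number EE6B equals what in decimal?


EE6B hex = 61035 decimal

61035


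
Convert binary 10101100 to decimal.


10101100 in decimal = 172

172


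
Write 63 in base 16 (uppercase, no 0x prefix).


63 = 3F hex

3F


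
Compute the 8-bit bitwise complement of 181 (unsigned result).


~0b10110101 = 0b1001010 = 74 (8-bit unsigned)

74


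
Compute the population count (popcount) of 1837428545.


0b1101101100001001110111101000001 has 16 set bits

16


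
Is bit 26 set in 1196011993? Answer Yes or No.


0b1000111010010011011000111011001, bit 26 = 1. Yes

Yes


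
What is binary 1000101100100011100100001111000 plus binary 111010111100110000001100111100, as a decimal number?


1000101100100011100100001111000 + 111010111100110000001100111100 = 10000000100001001100101110110100 = 2156186548

2156186548


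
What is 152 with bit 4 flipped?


152 ^ (1 << 4) = 152 ^ 16 = 136

136


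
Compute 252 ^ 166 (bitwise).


0b11111100 ^ 0b10100110 = 0b1011010 = 90

90


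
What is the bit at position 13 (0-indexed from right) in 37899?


0b1001010000001011, position 13 = 0

0


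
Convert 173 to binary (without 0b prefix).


173 = 10101101 in binary

10101101


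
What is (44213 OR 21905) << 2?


Step 1: 44213 | 21905 = 64949
Step 2: 64949 << 2 = 259796

259796


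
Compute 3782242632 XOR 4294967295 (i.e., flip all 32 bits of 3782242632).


3782242632 ^ 4294967295 = 512724663

512724663


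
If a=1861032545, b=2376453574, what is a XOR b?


1861032545 ^ 2376453574 = 3813201831

3813201831


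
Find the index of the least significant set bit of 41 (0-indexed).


0b101001. Lowest set bit at position 0

0


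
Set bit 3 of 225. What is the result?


225 | (1 << 3) = 225 | 8 = 233

233


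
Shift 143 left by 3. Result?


0b10001111 << 3 = 0b10001111000 = 1144

1144


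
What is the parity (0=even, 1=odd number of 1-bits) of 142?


0b10001110 has 4 ones => parity 0

0


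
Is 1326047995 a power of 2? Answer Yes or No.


0b1001111000010011110001011111011. Multiple bits set => No

No


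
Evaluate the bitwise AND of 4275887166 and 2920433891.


0b11111110110111001101110000111110 & 0b10101110000100100100100011100011 = 0b10101110000100000100100000100010 = 2920302626

2920302626


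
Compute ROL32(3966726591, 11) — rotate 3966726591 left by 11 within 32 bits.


Rotate 0b11101100011011110111000110111111 left by 11 (32-bit) = 0b1111011100011011111111101100011 = 2072903523

2072903523


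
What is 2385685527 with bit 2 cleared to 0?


2385685527 & ~(1 << 2) = 2385685523

2385685523


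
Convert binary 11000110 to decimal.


11000110 in decimal = 198

198


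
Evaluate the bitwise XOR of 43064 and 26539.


0b1010100000111000 ^ 0b110011110101011 = 0b1100111110010011 = 53139

53139


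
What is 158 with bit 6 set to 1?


158 | (1 << 6) = 158 | 64 = 222

222


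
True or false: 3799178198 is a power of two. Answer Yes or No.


0b11100010011100101101101111010110. Multiple bits set => No

No


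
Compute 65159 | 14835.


0b1111111010000111 | 0b11100111110011 = 0b1111111111110111 = 65527

65527


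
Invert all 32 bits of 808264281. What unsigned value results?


808264281 ^ 4294967295 = 3486703014

3486703014


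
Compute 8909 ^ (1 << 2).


8909 ^ (1 << 2) = 8909 ^ 4 = 8905

8905


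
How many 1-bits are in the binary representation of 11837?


0b10111000111101 has 9 set bits

9


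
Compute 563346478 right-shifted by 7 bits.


0b100001100100111111110000101110 >> 7 = 0b10000110010011111111000 = 4401144

4401144


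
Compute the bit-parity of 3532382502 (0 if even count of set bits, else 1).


0b11010010100010111110000100100110 has 15 ones => parity 1

1


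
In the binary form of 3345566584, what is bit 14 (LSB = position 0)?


0b11000111011010010100101101111000, position 14 = 1

1


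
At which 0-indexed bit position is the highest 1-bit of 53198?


0b1100111111001110. Highest set bit at position 15

15


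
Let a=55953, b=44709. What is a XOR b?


55953 ^ 44709 = 29748

29748


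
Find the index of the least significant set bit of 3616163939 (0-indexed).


0b11010111100010100100100001100011. Lowest set bit at position 0

0


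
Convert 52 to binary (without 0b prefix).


52 = 110100 in binary

110100


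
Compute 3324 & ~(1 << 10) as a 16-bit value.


3324 & ~(1 << 10) = 2300

2300


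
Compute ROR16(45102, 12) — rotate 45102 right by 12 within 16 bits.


Rotate 0b1011000000101110 right by 12 (16-bit) = 0b1011101011 = 747

747


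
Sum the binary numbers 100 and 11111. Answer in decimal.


100 + 11111 = 100011 = 35

35


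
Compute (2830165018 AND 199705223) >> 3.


Step 1: 2830165018 & 199705223 = 144719874
Step 2: 144719874 >> 3 = 18089984

18089984


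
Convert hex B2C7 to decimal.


B2C7 hex = 45767 decimal

45767


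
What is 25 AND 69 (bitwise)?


0b11001 & 0b1000101 = 0b1 = 1

1


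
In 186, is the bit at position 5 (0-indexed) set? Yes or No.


0b10111010, bit 5 = 1. Yes

Yes


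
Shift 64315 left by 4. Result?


0b1111101100111011 << 4 = 0b11111011001110110000 = 1029040

1029040


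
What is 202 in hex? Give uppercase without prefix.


202 = CA hex

CA


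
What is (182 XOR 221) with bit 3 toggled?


Step 1: 182 ^ 221 = 107
Step 2: 107 ^ (1 << 3) = 107 ^ 8 = 99

99


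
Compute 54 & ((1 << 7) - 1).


54 & 127 = 54

54


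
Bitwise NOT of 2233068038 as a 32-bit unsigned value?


~0b10000101000110011110101000000110 = 0b1111010111001100001010111111001 = 2061899257 (32-bit unsigned)

2061899257


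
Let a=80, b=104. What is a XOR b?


80 ^ 104 = 56

56


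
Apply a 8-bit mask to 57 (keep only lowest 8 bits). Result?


57 & 255 = 57

57


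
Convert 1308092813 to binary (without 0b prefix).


1308092813 = 1001101111101111110100110001101 in binary

1001101111101111110100110001101


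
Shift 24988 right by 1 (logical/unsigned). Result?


0b110000110011100 >> 1 = 0b11000011001110 = 12494

12494


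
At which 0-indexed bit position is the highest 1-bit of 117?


0b1110101. Highest set bit at position 6

6


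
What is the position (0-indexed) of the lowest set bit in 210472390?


0b1100100010111000110111000110. Lowest set bit at position 1

1


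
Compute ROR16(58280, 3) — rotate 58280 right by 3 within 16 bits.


Rotate 0b1110001110101000 right by 3 (16-bit) = 0b1110001110101 = 7285

7285


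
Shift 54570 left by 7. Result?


0b1101010100101010 << 7 = 0b11010101001010100000000 = 6984960

6984960


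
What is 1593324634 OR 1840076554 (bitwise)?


0b1011110111110000011010001011010 | 0b1101101101011010101011100001010 = 0b1111111111111010111011101011010 = 2147317594

2147317594


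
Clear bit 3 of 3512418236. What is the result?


3512418236 & ~(1 << 3) = 3512418228

3512418228


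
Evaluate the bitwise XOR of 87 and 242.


0b1010111 ^ 0b11110010 = 0b10100101 = 165

165


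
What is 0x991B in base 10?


991B hex = 39195 decimal

39195


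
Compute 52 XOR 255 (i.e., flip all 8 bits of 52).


52 ^ 255 = 203

203


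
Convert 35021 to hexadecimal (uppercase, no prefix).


35021 = 88CD hex

88CD


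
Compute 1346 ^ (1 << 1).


1346 ^ (1 << 1) = 1346 ^ 2 = 1344

1344


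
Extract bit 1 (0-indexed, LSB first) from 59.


0b111011, position 1 = 1

1


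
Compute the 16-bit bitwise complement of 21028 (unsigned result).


~0b101001000100100 = 0b1010110111011011 = 44507 (16-bit unsigned)

44507


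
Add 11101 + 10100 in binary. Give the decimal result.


11101 + 10100 = 110001 = 49

49


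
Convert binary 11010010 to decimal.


11010010 in decimal = 210

210


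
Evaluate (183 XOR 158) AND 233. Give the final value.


Step 1: 183 ^ 158 = 41
Step 2: 41 & 233 = 41

41


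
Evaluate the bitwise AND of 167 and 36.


0b10100111 & 0b100100 = 0b100100 = 36

36


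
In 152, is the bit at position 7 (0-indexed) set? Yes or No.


0b10011000, bit 7 = 1. Yes

Yes


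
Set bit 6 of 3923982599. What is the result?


3923982599 | (1 << 6) = 3923982599 | 64 = 3923982663

3923982663


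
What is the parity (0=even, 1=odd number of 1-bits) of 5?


0b101 has 2 ones => parity 0

0


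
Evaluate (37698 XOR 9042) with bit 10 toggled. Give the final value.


Step 1: 37698 ^ 9042 = 45072
Step 2: 45072 ^ (1 << 10) = 45072 ^ 1024 = 46096

46096


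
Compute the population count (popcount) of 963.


0b1111000011 has 6 set bits

6


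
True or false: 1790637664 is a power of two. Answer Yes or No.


0b1101010101110101111011001100000. Multiple bits set => No

No


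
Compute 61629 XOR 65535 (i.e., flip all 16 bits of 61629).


61629 ^ 65535 = 3906

3906


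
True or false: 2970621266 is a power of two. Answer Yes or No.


0b10110001000100000001010101010010. Multiple bits set => No

No


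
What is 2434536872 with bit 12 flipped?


2434536872 ^ (1 << 12) = 2434536872 ^ 4096 = 2434532776

2434532776


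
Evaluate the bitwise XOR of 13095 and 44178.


0b11001100100111 ^ 0b1010110010010010 = 0b1001111110110101 = 40885

40885


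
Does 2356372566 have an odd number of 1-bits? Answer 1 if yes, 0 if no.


0b10001100011100110110010001010110 has 15 ones => parity 1

1


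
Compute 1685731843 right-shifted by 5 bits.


0b1100100011110100011101000000011 >> 5 = 0b11001000111101000111010000 = 52679120

52679120


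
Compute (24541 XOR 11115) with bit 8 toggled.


Step 1: 24541 ^ 11115 = 29878
Step 2: 29878 ^ (1 << 8) = 29878 ^ 256 = 30134

30134


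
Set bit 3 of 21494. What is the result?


21494 | (1 << 3) = 21494 | 8 = 21502

21502


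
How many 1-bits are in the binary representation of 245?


0b11110101 has 6 set bits

6


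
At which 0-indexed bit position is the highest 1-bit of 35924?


0b1000110001010100. Highest set bit at position 15

15


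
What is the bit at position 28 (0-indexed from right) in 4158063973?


0b11110111110101110000010101100101, position 28 = 1

1


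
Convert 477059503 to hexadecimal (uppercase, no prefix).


477059503 = 1C6F59AF hex

1C6F59AF


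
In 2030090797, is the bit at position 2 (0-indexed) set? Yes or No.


0b1111001000000001011101000101101, bit 2 = 1. Yes

Yes


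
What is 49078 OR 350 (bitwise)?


0b1011111110110110 | 0b101011110 = 0b1011111111111110 = 49150

49150


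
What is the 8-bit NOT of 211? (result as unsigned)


~0b11010011 = 0b101100 = 44 (8-bit unsigned)

44


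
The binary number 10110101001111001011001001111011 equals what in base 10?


10110101001111001011001001111011 in decimal = 3040653947

3040653947


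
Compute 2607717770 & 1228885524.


0b10011011011011101001110110001010 & 0b1001001001111110100111000010100 = 0b1001001011100000110000000000 = 154012672

154012672


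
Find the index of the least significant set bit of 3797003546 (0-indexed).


0b11100010010100011010110100011010. Lowest set bit at position 1

1


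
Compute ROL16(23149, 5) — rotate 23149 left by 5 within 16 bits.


Rotate 0b101101001101101 left by 5 (16-bit) = 0b100110110101011 = 19883

19883


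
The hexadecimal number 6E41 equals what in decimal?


6E41 hex = 28225 decimal

28225


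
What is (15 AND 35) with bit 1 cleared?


Step 1: 15 & 35 = 3
Step 2: 3 & ~(1 << 1) = 1

1


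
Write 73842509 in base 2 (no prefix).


73842509 = 100011001101011111101001101 in binary

100011001101011111101001101


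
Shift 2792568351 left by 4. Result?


0b10100110011100110011011000011111 << 4 = 0b101001100111001100110110000111110000 = 44681093616

44681093616


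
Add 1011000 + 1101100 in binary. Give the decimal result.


1011000 + 1101100 = 11000100 = 196

196


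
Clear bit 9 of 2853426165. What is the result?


2853426165 & ~(1 << 9) = 2853425653

2853425653


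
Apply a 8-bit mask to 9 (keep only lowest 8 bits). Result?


9 & 255 = 9

9


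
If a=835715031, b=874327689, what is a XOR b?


835715031 ^ 874327689 = 97702238

97702238


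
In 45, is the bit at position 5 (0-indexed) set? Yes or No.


0b101101, bit 5 = 1. Yes

Yes


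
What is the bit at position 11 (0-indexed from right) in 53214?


0b1100111111011110, position 11 = 1

1


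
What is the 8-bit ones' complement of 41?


41 ^ 255 = 214

214


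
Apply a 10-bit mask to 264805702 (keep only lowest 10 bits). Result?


264805702 & 1023 = 326

326


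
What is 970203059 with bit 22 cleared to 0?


970203059 & ~(1 << 22) = 966008755

966008755


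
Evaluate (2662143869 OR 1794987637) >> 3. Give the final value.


Step 1: 2662143869 | 1794987637 = 4278015869
Step 2: 4278015869 >> 3 = 534751983

534751983


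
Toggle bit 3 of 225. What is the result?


225 ^ (1 << 3) = 225 ^ 8 = 233

233


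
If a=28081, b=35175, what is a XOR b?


28081 ^ 35175 = 58582

58582


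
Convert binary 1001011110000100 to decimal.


1001011110000100 in decimal = 38788

38788


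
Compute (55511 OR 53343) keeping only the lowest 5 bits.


Step 1: 55511 | 53343 = 55519
Step 2: 55519 & 31 = 31

31


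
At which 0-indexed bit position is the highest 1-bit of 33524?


0b1000001011110100. Highest set bit at position 15

15


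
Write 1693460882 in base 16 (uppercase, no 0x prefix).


1693460882 = 64F02992 hex

64F02992


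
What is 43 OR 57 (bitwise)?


0b101011 | 0b111001 = 0b111011 = 59

59


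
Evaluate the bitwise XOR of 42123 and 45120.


0b1010010010001011 ^ 0b1011000001000000 = 0b1010011001011 = 5323

5323


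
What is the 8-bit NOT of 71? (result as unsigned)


~0b1000111 = 0b10111000 = 184 (8-bit unsigned)

184


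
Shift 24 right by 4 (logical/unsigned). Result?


0b11000 >> 4 = 0b1 = 1

1


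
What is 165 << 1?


0b10100101 << 1 = 0b101001010 = 330

330


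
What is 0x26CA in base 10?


26CA hex = 9930 decimal

9930


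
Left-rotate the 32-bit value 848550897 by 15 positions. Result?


Rotate 0b110010100100111101101111110001 left by 15 (32-bit) = 0b11101101111110001001100101001001 = 3992492361

3992492361


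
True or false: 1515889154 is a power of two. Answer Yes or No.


0b1011010010110101010001000000010. Multiple bits set => No

No


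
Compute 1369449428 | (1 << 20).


1369449428 | (1 << 20) = 1369449428 | 1048576 = 1370498004

1370498004


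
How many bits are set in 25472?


0b110001110000000 has 5 set bits

5


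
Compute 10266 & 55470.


0b10100000011010 & 0b1101100010101110 = 0b100000001010 = 2058

2058


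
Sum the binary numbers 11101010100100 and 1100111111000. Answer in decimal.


11101010100100 + 1100111111000 = 101010010011100 = 21660

21660


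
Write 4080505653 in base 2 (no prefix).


4080505653 = 11110011001101111001001100110101 in binary

11110011001101111001001100110101


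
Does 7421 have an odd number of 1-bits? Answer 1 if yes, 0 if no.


0b1110011111101 has 10 ones => parity 0

0


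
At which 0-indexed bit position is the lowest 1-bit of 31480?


0b111101011111000. Lowest set bit at position 3

3


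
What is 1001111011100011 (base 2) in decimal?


1001111011100011 in decimal = 40675

40675


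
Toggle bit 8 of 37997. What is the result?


37997 ^ (1 << 8) = 37997 ^ 256 = 38253

38253


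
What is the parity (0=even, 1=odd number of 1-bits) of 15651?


0b11110100100011 has 8 ones => parity 0

0


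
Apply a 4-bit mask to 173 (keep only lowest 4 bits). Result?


173 & 15 = 13

13


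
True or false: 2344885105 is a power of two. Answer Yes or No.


0b10001011110001000001101101110001. Multiple bits set => No

No


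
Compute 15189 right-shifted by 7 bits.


0b11101101010101 >> 7 = 0b1110110 = 118

118


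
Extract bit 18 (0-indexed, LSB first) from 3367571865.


0b11001000101110010001000110011001, position 18 = 0

0


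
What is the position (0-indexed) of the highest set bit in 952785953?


0b111000110010100101110000100001. Highest set bit at position 29

29


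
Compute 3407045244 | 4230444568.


0b11001011000100110110001001111100 | 0b11111100001001110111011000011000 = 0b11111111001101110111011001111100 = 4281824892

4281824892


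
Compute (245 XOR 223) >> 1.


Step 1: 245 ^ 223 = 42
Step 2: 42 >> 1 = 21

21


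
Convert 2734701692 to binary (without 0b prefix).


2734701692 = 10100011000000000011110001111100 in binary

10100011000000000011110001111100


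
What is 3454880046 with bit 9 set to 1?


3454880046 | (1 << 9) = 3454880046 | 512 = 3454880558

3454880558


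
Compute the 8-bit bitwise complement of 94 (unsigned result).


~0b1011110 = 0b10100001 = 161 (8-bit unsigned)

161


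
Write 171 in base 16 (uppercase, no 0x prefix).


171 = AB hex

AB


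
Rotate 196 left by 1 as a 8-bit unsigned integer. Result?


Rotate 0b11000100 left by 1 (8-bit) = 0b10001001 = 137

137


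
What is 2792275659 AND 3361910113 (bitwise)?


0b10100110011011101011111011001011 & 0b11001000011000101010110101100001 = 0b10000000011000101010110001000001 = 2153950273

2153950273


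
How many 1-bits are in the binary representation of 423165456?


0b11001001110001111111000010000 has 14 set bits

14


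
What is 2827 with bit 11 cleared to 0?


2827 & ~(1 << 11) = 779

779


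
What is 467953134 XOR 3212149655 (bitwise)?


0b11011111001000110010111101110 ^ 0b10111111011101011000001110010111 = 0b10100100100100011110011001111001 = 2761025145

2761025145


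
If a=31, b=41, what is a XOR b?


31 ^ 41 = 54

54


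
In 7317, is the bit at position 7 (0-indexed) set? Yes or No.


0b1110010010101, bit 7 = 1. Yes

Yes


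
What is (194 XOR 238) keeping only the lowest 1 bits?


Step 1: 194 ^ 238 = 44
Step 2: 44 & 1 = 0

0


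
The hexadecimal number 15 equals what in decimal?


15 hex = 21 decimal

21


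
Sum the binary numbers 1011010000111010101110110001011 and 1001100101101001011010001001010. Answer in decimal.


1011010000111010101110110001011 + 1001100101101001011010001001010 = 10100110110100100001000111010101 = 2798784981

2798784981


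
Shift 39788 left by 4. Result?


0b1001101101101100 << 4 = 0b10011011011011000000 = 636608

636608


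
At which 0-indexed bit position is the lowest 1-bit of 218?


0b11011010. Lowest set bit at position 1

1


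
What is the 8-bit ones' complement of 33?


33 ^ 255 = 222

222


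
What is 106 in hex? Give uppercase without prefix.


106 = 6A hex

6A


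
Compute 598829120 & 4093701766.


0b100011101100010110100001000000 & 0b11110100000000001110111010000110 = 0b100000000000000110100000000000 = 536897536

536897536


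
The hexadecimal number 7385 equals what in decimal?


7385 hex = 29573 decimal

29573


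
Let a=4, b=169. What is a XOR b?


4 ^ 169 = 173

173


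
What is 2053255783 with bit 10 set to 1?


2053255783 | (1 << 10) = 2053255783 | 1024 = 2053256807

2053256807


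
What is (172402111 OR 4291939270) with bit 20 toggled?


Step 1: 172402111 | 4291939270 = 4292341759
Step 2: 4292341759 ^ (1 << 20) = 4292341759 ^ 1048576 = 4291293183

4291293183


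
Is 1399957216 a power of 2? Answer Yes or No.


0b1010011011100011010011011100000. Multiple bits set => No

No


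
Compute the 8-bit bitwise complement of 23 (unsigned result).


~0b10111 = 0b11101000 = 232 (8-bit unsigned)

232


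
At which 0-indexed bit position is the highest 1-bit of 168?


0b10101000. Highest set bit at position 7

7


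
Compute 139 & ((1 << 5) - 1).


139 & 31 = 11

11


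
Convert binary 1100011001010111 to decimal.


1100011001010111 in decimal = 50775

50775


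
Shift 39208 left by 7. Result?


0b1001100100101000 << 7 = 0b10011001001010000000000 = 5018624

5018624


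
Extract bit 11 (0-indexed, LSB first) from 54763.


0b1101010111101011, position 11 = 0

0


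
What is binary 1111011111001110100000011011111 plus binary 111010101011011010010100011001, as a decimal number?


1111011111001110100000011011111 + 111010101011011010010100011001 = 10110110100101001110010111111000 = 3063211512

3063211512


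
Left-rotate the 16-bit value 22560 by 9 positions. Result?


Rotate 0b101100000100000 left by 9 (16-bit) = 0b100000010110000 = 16560

16560


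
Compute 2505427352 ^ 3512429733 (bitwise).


0b10010101010101011100100110011000 ^ 0b11010001010110110110110010100101 = 0b1000100000011101010010100111101 = 1141810493

1141810493


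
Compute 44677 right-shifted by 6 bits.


0b1010111010000101 >> 6 = 0b1010111010 = 698

698


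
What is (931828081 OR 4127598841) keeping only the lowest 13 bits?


Step 1: 931828081 | 4127598841 = 4153326073
Step 2: 4153326073 & 8191 = 6649

6649


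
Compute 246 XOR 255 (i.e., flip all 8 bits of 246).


246 ^ 255 = 9

9


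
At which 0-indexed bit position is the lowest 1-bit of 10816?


0b10101001000000. Lowest set bit at position 6

6


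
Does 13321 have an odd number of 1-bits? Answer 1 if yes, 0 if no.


0b11010000001001 has 5 ones => parity 1

1


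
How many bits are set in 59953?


0b1110101000110001 has 8 set bits

8


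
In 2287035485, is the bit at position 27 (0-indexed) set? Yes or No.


0b10001000010100010110010001011101, bit 27 = 1. Yes

Yes


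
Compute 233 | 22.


0b11101001 | 0b10110 = 0b11111111 = 255

255


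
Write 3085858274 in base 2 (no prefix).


3085858274 = 10110111111011100111010111100010 in binary

10110111111011100111010111100010


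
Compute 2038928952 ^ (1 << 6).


2038928952 ^ (1 << 6) = 2038928952 ^ 64 = 2038929016

2038929016


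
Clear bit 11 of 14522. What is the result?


14522 & ~(1 << 11) = 12474

12474


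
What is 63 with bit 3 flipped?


63 ^ (1 << 3) = 63 ^ 8 = 55

55


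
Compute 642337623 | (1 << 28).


642337623 | (1 << 28) = 642337623 | 268435456 = 910773079

910773079


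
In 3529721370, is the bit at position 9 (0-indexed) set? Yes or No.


0b11010010011000110100011000011010, bit 9 = 1. Yes

Yes


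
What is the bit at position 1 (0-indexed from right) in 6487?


0b1100101010111, position 1 = 1

1


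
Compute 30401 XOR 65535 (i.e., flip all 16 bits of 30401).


30401 ^ 65535 = 35134

35134


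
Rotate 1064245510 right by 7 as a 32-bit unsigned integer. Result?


Rotate 0b111111011011110001100100000110 right by 7 (32-bit) = 0b1100011111101101111000110010 = 209641010

209641010


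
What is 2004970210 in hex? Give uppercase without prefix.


2004970210 = 77816AE2 hex

77816AE2


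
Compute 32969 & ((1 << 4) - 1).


32969 & 15 = 9

9


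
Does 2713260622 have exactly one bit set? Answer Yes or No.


0b10100001101110010001001001001110. Multiple bits set => No

No


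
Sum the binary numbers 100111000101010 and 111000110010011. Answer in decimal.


100111000101010 + 111000110010011 = 1011111110111101 = 49085

49085


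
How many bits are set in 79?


0b1001111 has 5 set bits

5


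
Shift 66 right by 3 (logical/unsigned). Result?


0b1000010 >> 3 = 0b1000 = 8

8


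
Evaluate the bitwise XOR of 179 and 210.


0b10110011 ^ 0b11010010 = 0b1100001 = 97

97


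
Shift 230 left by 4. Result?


0b11100110 << 4 = 0b111001100000 = 3680

3680


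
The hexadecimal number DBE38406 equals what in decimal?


DBE38406 hex = 3689120774 decimal

3689120774


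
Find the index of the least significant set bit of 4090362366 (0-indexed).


0b11110011110011011111100111111110. Lowest set bit at position 1

1


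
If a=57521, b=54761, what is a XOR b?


57521 ^ 54761 = 13656

13656


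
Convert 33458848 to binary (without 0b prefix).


33458848 = 1111111101000101010100000 in binary

1111111101000101010100000


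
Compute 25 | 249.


0b11001 | 0b11111001 = 0b11111001 = 249

249


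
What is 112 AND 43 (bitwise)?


0b1110000 & 0b101011 = 0b100000 = 32

32


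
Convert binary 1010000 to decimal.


1010000 in decimal = 80

80


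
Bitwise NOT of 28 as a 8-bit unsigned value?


~0b11100 = 0b11100011 = 227 (8-bit unsigned)

227


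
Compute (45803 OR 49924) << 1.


Step 1: 45803 | 49924 = 62447
Step 2: 62447 << 1 = 124894

124894


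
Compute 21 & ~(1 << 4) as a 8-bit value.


21 & ~(1 << 4) = 5

5


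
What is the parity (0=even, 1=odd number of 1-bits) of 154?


0b10011010 has 4 ones => parity 0

0


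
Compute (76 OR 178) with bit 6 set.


Step 1: 76 | 178 = 254
Step 2: 254 | (1 << 6) = 254 | 64 = 254

254


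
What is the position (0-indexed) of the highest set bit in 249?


0b11111001. Highest set bit at position 7

7


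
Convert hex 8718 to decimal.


8718 hex = 34584 decimal

34584


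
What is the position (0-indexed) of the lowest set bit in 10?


0b1010. Lowest set bit at position 1

1


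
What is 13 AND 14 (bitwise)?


0b1101 & 0b1110 = 0b1100 = 12

12


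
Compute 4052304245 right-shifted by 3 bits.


0b11110001100010010100000101110101 >> 3 = 0b11110001100010010100000101110 = 506538030

506538030


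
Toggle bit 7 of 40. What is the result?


40 ^ (1 << 7) = 40 ^ 128 = 168

168


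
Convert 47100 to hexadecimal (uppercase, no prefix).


47100 = B7FC hex

B7FC


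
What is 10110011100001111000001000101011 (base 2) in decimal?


10110011100001111000001000101011 in decimal = 3012002347

3012002347


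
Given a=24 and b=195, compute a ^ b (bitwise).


24 ^ 195 = 219

219


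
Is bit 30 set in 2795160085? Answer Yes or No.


0b10100110100110101100001000010101, bit 30 = 0. No

No


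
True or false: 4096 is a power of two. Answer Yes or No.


0b1000000000000. Only one bit set => Yes

Yes


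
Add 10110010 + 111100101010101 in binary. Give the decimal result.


10110010 + 111100101010101 = 111101000000111 = 31239

31239


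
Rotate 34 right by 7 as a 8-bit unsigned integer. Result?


Rotate 0b100010 right by 7 (8-bit) = 0b1000100 = 68

68


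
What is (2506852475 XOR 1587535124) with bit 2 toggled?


Step 1: 2506852475 ^ 1587535124 = 3421787503
Step 2: 3421787503 ^ (1 << 2) = 3421787503 ^ 4 = 3421787499

3421787499


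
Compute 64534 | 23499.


0b1111110000010110 | 0b101101111001011 = 0b1111111111011111 = 65503

65503


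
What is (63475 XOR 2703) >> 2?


Step 1: 63475 ^ 2703 = 64892
Step 2: 64892 >> 2 = 16223

16223


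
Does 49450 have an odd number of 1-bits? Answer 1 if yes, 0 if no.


0b1100000100101010 has 6 ones => parity 0

0


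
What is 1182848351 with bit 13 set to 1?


1182848351 | (1 << 13) = 1182848351 | 8192 = 1182856543

1182856543


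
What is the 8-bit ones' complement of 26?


26 ^ 255 = 229

229


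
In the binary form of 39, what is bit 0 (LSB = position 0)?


0b100111, position 0 = 1

1


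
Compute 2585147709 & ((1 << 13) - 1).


2585147709 & 8191 = 6461

6461


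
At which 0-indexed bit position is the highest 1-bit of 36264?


0b1000110110101000. Highest set bit at position 15

15


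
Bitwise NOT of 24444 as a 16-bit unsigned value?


~0b101111101111100 = 0b1010000010000011 = 41091 (16-bit unsigned)

41091


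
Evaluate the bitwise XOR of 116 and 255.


0b1110100 ^ 0b11111111 = 0b10001011 = 139

139


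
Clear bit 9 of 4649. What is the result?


4649 & ~(1 << 9) = 4137

4137


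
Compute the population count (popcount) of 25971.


0b110010101110011 has 9 set bits

9


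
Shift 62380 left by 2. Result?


0b1111001110101100 << 2 = 0b111100111010110000 = 249520

249520


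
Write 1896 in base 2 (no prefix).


1896 = 11101101000 in binary

11101101000


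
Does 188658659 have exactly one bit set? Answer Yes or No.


0b1011001111101011001111100011. Multiple bits set => No

No


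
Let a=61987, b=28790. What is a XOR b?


61987 ^ 28790 = 33365

33365


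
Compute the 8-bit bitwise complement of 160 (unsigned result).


~0b10100000 = 0b1011111 = 95 (8-bit unsigned)

95


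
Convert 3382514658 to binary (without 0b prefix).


3382514658 = 11001001100111010001001111100010 in binary

11001001100111010001001111100010


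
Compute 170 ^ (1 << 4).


170 ^ (1 << 4) = 170 ^ 16 = 186

186


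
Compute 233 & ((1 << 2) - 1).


233 & 3 = 1

1


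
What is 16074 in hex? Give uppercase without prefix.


16074 = 3ECA hex

3ECA


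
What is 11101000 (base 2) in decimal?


11101000 in decimal = 232

232


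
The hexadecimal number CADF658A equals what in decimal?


CADF658A hex = 3403638154 decimal

3403638154


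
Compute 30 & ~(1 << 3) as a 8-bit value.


30 & ~(1 << 3) = 22

22


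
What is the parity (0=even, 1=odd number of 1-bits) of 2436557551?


0b10010001001110101110101011101111 has 19 ones => parity 1

1


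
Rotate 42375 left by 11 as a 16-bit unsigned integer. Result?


Rotate 0b1010010110000111 left by 11 (16-bit) = 0b11110100101100 = 15660

15660


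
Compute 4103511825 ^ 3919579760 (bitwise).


0b11110100100101101001111100010001 ^ 0b11101001101000000000101001110000 = 0b11101001101101001010101100001 = 490116449

490116449


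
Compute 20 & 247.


0b10100 & 0b11110111 = 0b10100 = 20

20


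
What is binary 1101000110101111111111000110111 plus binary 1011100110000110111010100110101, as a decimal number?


1101000110101111111111000110111 + 1011100110000110111010100110101 = 11000101100110110111001101101100 = 3315299180

3315299180


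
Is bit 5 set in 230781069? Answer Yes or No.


0b1101110000010111000010001101, bit 5 = 0. No

No


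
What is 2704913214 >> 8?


0b10100001001110011011001100111110 >> 8 = 0b101000010011100110110011 = 10566067

10566067


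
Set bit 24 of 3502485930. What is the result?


3502485930 | (1 << 24) = 3502485930 | 16777216 = 3519263146

3519263146


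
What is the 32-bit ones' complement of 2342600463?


2342600463 ^ 4294967295 = 1952366832

1952366832


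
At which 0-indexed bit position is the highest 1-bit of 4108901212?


0b11110100111010001101101101011100. Highest set bit at position 31

31


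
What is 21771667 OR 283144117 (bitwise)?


0b1010011000011010110010011 | 0b10000111000000110111110110101 = 0b10001111011000111111110110111 = 300711863

300711863


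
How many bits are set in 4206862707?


0b11111010101111111010000101110011 has 21 set bits

21


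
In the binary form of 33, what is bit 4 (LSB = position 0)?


0b100001, position 4 = 0

0


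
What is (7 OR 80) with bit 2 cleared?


Step 1: 7 | 80 = 87
Step 2: 87 & ~(1 << 2) = 83

83


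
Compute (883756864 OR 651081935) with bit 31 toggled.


Step 1: 883756864 | 651081935 = 921681871
Step 2: 921681871 ^ (1 << 31) = 921681871 ^ 2147483648 = 3069165519

3069165519


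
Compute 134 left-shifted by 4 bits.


0b10000110 << 4 = 0b100001100000 = 2144

2144


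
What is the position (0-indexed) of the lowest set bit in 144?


0b10010000. Lowest set bit at position 4

4


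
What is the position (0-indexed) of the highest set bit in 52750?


0b1100111000001110. Highest set bit at position 15

15


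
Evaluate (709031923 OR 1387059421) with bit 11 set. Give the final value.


Step 1: 709031923 | 1387059421 = 2062483455
Step 2: 2062483455 | (1 << 11) = 2062483455 | 2048 = 2062483455

2062483455


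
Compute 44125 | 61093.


0b1010110001011101 | 0b1110111010100101 = 0b1110111011111101 = 61181

61181


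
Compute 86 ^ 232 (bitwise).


0b1010110 ^ 0b11101000 = 0b10111110 = 190

190


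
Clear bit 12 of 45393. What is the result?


45393 & ~(1 << 12) = 41297

41297


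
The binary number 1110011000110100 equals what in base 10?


1110011000110100 in decimal = 58932

58932


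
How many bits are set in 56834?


0b1101111000000010 has 7 set bits

7


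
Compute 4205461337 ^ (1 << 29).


4205461337 ^ (1 << 29) = 4205461337 ^ 536870912 = 3668590425

3668590425


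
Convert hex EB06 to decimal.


EB06 hex = 60166 decimal

60166


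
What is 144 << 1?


0b10010000 << 1 = 0b100100000 = 288

288


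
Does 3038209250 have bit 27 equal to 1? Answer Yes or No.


0b10110101000101110110010011100010, bit 27 = 0. No

No


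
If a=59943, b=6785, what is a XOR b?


59943 ^ 6785 = 61606

61606


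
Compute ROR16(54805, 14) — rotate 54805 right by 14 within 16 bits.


Rotate 0b1101011000010101 right by 14 (16-bit) = 0b101100001010111 = 22615

22615


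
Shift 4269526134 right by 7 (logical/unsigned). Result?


0b11111110011110111100110001110110 >> 7 = 0b1111111001111011110011000 = 33355672

33355672


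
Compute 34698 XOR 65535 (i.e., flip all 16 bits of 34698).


34698 ^ 65535 = 30837

30837


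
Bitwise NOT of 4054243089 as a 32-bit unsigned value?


~0b11110001101001101101011100010001 = 0b1110010110010010100011101110 = 240724206 (32-bit unsigned)

240724206


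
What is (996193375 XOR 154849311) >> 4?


Step 1: 996193375 ^ 154849311 = 844784704
Step 2: 844784704 >> 4 = 52799044

52799044


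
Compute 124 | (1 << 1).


124 | (1 << 1) = 124 | 2 = 126

126


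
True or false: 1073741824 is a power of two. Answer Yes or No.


0b1000000000000000000000000000000. Only one bit set => Yes

Yes


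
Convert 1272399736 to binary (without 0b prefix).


1272399736 = 1001011110101110100011101111000 in binary

1001011110101110100011101111000


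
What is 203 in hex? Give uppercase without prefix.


203 = CB hex

CB


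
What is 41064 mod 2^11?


41064 & 2047 = 104

104


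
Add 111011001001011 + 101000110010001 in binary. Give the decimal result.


111011001001011 + 101000110010001 = 1100011111011100 = 51164

51164


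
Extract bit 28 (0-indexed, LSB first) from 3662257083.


0b11011010010010011001101110111011, position 28 = 1

1


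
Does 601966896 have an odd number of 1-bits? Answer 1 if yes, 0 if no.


0b100011111000010100100100110000 has 12 ones => parity 0

0


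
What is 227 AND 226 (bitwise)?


0b11100011 & 0b11100010 = 0b11100010 = 226

226


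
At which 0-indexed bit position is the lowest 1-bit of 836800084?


0b110001111000001000111001010100. Lowest set bit at position 2

2


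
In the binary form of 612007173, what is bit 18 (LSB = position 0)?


0b100100011110100111110100000101, position 18 = 0

0


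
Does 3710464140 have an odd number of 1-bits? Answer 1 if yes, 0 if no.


0b11011101001010010011000010001100 has 14 ones => parity 0

0


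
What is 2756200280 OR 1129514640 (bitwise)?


0b10100100010010000100011101011000 | 0b1000011010100110000011010010000 = 0b11100111010110110100011111011000 = 3881519064

3881519064


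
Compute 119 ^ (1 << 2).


119 ^ (1 << 2) = 119 ^ 4 = 115

115


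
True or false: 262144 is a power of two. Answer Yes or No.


0b1000000000000000000. Only one bit set => Yes

Yes


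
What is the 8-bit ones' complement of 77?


77 ^ 255 = 178

178


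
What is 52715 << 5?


0b1100110111101011 << 5 = 0b110011011110101100000 = 1686880

1686880
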